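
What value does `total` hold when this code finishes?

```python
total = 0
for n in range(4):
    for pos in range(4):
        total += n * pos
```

Let's trace through this code step by step.

Initialize: total = 0
Entering loop: for n in range(4):

After execution: total = 36
36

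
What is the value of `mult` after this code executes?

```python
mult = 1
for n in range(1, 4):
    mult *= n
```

Let's trace through this code step by step.

Initialize: mult = 1
Entering loop: for n in range(1, 4):

After execution: mult = 6
6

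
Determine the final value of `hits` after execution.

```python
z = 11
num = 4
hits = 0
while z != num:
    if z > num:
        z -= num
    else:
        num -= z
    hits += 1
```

Let's trace through this code step by step.

Initialize: z = 11
Initialize: num = 4
Initialize: hits = 0
Entering loop: while z != num:

After execution: hits = 5
5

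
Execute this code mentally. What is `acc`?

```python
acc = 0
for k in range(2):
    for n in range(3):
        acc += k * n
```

Let's trace through this code step by step.

Initialize: acc = 0
Entering loop: for k in range(2):

After execution: acc = 3
3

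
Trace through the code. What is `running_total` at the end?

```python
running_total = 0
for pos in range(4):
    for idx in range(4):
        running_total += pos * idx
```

Let's trace through this code step by step.

Initialize: running_total = 0
Entering loop: for pos in range(4):

After execution: running_total = 36
36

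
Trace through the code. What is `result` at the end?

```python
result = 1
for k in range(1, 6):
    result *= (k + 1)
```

Let's trace through this code step by step.

Initialize: result = 1
Entering loop: for k in range(1, 6):

After execution: result = 720
720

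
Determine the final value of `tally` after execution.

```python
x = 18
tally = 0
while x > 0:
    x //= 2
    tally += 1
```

Let's trace through this code step by step.

Initialize: x = 18
Initialize: tally = 0
Entering loop: while x > 0:

After execution: tally = 5
5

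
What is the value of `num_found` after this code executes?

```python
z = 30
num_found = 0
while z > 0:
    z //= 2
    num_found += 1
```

Let's trace through this code step by step.

Initialize: z = 30
Initialize: num_found = 0
Entering loop: while z > 0:

After execution: num_found = 5
5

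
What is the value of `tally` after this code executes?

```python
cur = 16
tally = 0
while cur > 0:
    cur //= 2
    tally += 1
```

Let's trace through this code step by step.

Initialize: cur = 16
Initialize: tally = 0
Entering loop: while cur > 0:

After execution: tally = 5
5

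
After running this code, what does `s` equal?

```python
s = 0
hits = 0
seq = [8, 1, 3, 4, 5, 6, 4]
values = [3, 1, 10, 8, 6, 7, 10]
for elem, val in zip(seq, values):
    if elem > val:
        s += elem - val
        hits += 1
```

Let's trace through this code step by step.

Initialize: s = 0
Initialize: hits = 0
Initialize: seq = [8, 1, 3, 4, 5, 6, 4]
Initialize: values = [3, 1, 10, 8, 6, 7, 10]
Entering loop: for elem, val in zip(seq, values):

After execution: s = 5
5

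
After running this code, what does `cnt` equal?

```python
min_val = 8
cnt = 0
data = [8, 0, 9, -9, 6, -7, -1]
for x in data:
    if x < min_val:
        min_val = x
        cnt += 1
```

Let's trace through this code step by step.

Initialize: min_val = 8
Initialize: cnt = 0
Initialize: data = [8, 0, 9, -9, 6, -7, -1]
Entering loop: for x in data:

After execution: cnt = 2
2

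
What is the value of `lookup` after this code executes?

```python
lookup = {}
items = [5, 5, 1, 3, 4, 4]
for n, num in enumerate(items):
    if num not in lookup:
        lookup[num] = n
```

Let's trace through this code step by step.

Initialize: lookup = {}
Initialize: items = [5, 5, 1, 3, 4, 4]
Entering loop: for n, num in enumerate(items):

After execution: lookup = {5: 0, 1: 2, 3: 3, 4: 4}
{5: 0, 1: 2, 3: 3, 4: 4}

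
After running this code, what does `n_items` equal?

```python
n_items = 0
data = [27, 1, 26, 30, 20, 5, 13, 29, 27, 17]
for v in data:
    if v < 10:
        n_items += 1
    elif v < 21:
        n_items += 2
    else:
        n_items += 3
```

Let's trace through this code step by step.

Initialize: n_items = 0
Initialize: data = [27, 1, 26, 30, 20, 5, 13, 29, 27, 17]
Entering loop: for v in data:

After execution: n_items = 23
23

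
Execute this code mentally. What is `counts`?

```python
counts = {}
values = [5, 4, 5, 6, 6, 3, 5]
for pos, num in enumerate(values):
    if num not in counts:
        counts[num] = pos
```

Let's trace through this code step by step.

Initialize: counts = {}
Initialize: values = [5, 4, 5, 6, 6, 3, 5]
Entering loop: for pos, num in enumerate(values):

After execution: counts = {5: 0, 4: 1, 6: 3, 3: 5}
{5: 0, 4: 1, 6: 3, 3: 5}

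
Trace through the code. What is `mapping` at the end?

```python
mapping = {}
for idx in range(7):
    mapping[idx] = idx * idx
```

Let's trace through this code step by step.

Initialize: mapping = {}
Entering loop: for idx in range(7):

After execution: mapping = {0: 0, 1: 1, 2: 4, 3: 9, 4: 16, 5: 25, 6: 36}
{0: 0, 1: 1, 2: 4, 3: 9, 4: 16, 5: 25, 6: 36}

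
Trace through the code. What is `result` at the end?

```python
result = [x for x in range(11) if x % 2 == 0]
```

Let's trace through this code step by step.

Initialize: result = [x for x in range(11) if x % 2 == 0]

After execution: result = [0, 2, 4, 6, 8, 10]
[0, 2, 4, 6, 8, 10]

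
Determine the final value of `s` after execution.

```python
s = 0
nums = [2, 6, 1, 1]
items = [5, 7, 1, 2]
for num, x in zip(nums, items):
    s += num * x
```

Let's trace through this code step by step.

Initialize: s = 0
Initialize: nums = [2, 6, 1, 1]
Initialize: items = [5, 7, 1, 2]
Entering loop: for num, x in zip(nums, items):

After execution: s = 55
55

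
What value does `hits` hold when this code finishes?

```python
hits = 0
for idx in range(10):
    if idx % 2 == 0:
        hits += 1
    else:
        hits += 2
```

Let's trace through this code step by step.

Initialize: hits = 0
Entering loop: for idx in range(10):

After execution: hits = 15
15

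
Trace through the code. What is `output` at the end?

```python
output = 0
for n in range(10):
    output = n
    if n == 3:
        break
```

Let's trace through this code step by step.

Initialize: output = 0
Entering loop: for n in range(10):

After execution: output = 3
3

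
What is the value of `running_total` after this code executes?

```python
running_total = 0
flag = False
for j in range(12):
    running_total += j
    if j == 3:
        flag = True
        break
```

Let's trace through this code step by step.

Initialize: running_total = 0
Initialize: flag = False
Entering loop: for j in range(12):

After execution: running_total = 6
6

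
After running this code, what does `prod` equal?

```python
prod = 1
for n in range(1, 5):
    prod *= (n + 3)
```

Let's trace through this code step by step.

Initialize: prod = 1
Entering loop: for n in range(1, 5):

After execution: prod = 840
840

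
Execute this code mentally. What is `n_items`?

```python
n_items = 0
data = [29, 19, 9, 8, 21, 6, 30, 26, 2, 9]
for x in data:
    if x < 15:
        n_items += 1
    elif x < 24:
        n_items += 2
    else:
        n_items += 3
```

Let's trace through this code step by step.

Initialize: n_items = 0
Initialize: data = [29, 19, 9, 8, 21, 6, 30, 26, 2, 9]
Entering loop: for x in data:

After execution: n_items = 18
18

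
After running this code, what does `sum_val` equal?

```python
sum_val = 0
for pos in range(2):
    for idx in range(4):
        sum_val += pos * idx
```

Let's trace through this code step by step.

Initialize: sum_val = 0
Entering loop: for pos in range(2):

After execution: sum_val = 6
6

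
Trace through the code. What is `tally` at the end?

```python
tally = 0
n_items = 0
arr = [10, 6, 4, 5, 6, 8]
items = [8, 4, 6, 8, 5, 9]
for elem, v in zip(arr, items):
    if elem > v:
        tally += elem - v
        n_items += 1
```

Let's trace through this code step by step.

Initialize: tally = 0
Initialize: n_items = 0
Initialize: arr = [10, 6, 4, 5, 6, 8]
Initialize: items = [8, 4, 6, 8, 5, 9]
Entering loop: for elem, v in zip(arr, items):

After execution: tally = 5
5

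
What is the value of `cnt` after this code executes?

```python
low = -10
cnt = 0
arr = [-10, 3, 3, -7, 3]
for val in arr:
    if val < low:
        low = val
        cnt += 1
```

Let's trace through this code step by step.

Initialize: low = -10
Initialize: cnt = 0
Initialize: arr = [-10, 3, 3, -7, 3]
Entering loop: for val in arr:

After execution: cnt = 0
0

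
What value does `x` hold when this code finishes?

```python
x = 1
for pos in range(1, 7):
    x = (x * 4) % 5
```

Let's trace through this code step by step.

Initialize: x = 1
Entering loop: for pos in range(1, 7):

After execution: x = 1
1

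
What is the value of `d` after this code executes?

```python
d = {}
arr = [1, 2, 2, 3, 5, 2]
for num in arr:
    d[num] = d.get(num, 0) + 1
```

Let's trace through this code step by step.

Initialize: d = {}
Initialize: arr = [1, 2, 2, 3, 5, 2]
Entering loop: for num in arr:

After execution: d = {1: 1, 2: 3, 3: 1, 5: 1}
{1: 1, 2: 3, 3: 1, 5: 1}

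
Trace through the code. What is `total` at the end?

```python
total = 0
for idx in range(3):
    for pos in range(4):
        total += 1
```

Let's trace through this code step by step.

Initialize: total = 0
Entering loop: for idx in range(3):

After execution: total = 12
12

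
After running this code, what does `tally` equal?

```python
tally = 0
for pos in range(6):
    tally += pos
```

Let's trace through this code step by step.

Initialize: tally = 0
Entering loop: for pos in range(6):

After execution: tally = 15
15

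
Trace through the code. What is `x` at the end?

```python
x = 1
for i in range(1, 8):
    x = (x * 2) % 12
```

Let's trace through this code step by step.

Initialize: x = 1
Entering loop: for i in range(1, 8):

After execution: x = 8
8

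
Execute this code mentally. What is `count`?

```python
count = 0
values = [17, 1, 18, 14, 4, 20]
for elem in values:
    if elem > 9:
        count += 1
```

Let's trace through this code step by step.

Initialize: count = 0
Initialize: values = [17, 1, 18, 14, 4, 20]
Entering loop: for elem in values:

After execution: count = 4
4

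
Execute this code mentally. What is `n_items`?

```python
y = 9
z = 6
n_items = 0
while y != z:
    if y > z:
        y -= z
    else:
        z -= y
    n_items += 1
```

Let's trace through this code step by step.

Initialize: y = 9
Initialize: z = 6
Initialize: n_items = 0
Entering loop: while y != z:

After execution: n_items = 2
2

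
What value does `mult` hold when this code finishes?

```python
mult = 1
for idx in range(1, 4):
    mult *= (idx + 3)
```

Let's trace through this code step by step.

Initialize: mult = 1
Entering loop: for idx in range(1, 4):

After execution: mult = 120
120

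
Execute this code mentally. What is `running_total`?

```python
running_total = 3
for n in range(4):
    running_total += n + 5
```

Let's trace through this code step by step.

Initialize: running_total = 3
Entering loop: for n in range(4):

After execution: running_total = 29
29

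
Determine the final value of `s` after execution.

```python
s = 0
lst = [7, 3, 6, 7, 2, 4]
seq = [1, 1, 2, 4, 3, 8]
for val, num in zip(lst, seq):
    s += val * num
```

Let's trace through this code step by step.

Initialize: s = 0
Initialize: lst = [7, 3, 6, 7, 2, 4]
Initialize: seq = [1, 1, 2, 4, 3, 8]
Entering loop: for val, num in zip(lst, seq):

After execution: s = 88
88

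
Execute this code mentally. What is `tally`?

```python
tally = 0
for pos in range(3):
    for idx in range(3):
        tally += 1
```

Let's trace through this code step by step.

Initialize: tally = 0
Entering loop: for pos in range(3):

After execution: tally = 9
9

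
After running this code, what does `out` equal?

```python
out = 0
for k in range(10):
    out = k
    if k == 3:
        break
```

Let's trace through this code step by step.

Initialize: out = 0
Entering loop: for k in range(10):

After execution: out = 3
3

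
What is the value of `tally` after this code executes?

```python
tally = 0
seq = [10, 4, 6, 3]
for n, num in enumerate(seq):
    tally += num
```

Let's trace through this code step by step.

Initialize: tally = 0
Initialize: seq = [10, 4, 6, 3]
Entering loop: for n, num in enumerate(seq):

After execution: tally = 23
23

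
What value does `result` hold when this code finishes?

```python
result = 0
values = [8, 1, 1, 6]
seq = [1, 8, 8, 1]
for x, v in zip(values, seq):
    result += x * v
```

Let's trace through this code step by step.

Initialize: result = 0
Initialize: values = [8, 1, 1, 6]
Initialize: seq = [1, 8, 8, 1]
Entering loop: for x, v in zip(values, seq):

After execution: result = 30
30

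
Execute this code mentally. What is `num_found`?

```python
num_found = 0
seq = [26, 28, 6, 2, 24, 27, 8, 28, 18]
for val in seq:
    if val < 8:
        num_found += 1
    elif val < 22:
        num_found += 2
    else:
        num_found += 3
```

Let's trace through this code step by step.

Initialize: num_found = 0
Initialize: seq = [26, 28, 6, 2, 24, 27, 8, 28, 18]
Entering loop: for val in seq:

After execution: num_found = 21
21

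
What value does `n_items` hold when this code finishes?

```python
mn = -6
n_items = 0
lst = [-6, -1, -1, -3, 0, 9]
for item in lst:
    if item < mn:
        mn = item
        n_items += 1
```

Let's trace through this code step by step.

Initialize: mn = -6
Initialize: n_items = 0
Initialize: lst = [-6, -1, -1, -3, 0, 9]
Entering loop: for item in lst:

After execution: n_items = 0
0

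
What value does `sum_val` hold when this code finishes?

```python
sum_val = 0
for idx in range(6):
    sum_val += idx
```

Let's trace through this code step by step.

Initialize: sum_val = 0
Entering loop: for idx in range(6):

After execution: sum_val = 15
15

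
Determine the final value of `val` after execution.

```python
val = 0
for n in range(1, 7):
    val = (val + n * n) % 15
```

Let's trace through this code step by step.

Initialize: val = 0
Entering loop: for n in range(1, 7):

After execution: val = 1
1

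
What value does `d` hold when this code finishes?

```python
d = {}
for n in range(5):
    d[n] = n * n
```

Let's trace through this code step by step.

Initialize: d = {}
Entering loop: for n in range(5):

After execution: d = {0: 0, 1: 1, 2: 4, 3: 9, 4: 16}
{0: 0, 1: 1, 2: 4, 3: 9, 4: 16}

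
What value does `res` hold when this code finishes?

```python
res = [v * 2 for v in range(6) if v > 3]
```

Let's trace through this code step by step.

Initialize: res = [v * 2 for v in range(6) if v > 3]

After execution: res = [8, 10]
[8, 10]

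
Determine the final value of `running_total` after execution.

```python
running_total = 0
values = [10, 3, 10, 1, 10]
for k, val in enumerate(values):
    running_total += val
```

Let's trace through this code step by step.

Initialize: running_total = 0
Initialize: values = [10, 3, 10, 1, 10]
Entering loop: for k, val in enumerate(values):

After execution: running_total = 34
34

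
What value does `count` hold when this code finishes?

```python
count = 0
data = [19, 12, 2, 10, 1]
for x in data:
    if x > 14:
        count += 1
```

Let's trace through this code step by step.

Initialize: count = 0
Initialize: data = [19, 12, 2, 10, 1]
Entering loop: for x in data:

After execution: count = 1
1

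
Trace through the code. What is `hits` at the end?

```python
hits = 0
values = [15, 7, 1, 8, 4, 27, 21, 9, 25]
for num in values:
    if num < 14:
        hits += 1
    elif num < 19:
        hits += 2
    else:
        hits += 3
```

Let's trace through this code step by step.

Initialize: hits = 0
Initialize: values = [15, 7, 1, 8, 4, 27, 21, 9, 25]
Entering loop: for num in values:

After execution: hits = 16
16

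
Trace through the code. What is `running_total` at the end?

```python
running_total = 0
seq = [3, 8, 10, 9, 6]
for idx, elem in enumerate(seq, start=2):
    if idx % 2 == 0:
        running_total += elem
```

Let's trace through this code step by step.

Initialize: running_total = 0
Initialize: seq = [3, 8, 10, 9, 6]
Entering loop: for idx, elem in enumerate(seq, start=2):

After execution: running_total = 19
19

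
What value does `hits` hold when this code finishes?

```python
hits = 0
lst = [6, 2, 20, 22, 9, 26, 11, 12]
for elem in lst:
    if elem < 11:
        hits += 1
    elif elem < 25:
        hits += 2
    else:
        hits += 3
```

Let's trace through this code step by step.

Initialize: hits = 0
Initialize: lst = [6, 2, 20, 22, 9, 26, 11, 12]
Entering loop: for elem in lst:

After execution: hits = 14
14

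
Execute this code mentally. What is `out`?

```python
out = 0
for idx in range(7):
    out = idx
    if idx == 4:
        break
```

Let's trace through this code step by step.

Initialize: out = 0
Entering loop: for idx in range(7):

After execution: out = 4
4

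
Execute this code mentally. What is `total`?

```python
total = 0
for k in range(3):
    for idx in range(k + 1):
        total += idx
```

Let's trace through this code step by step.

Initialize: total = 0
Entering loop: for k in range(3):

After execution: total = 4
4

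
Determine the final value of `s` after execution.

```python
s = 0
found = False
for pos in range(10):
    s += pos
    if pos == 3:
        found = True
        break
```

Let's trace through this code step by step.

Initialize: s = 0
Initialize: found = False
Entering loop: for pos in range(10):

After execution: s = 6
6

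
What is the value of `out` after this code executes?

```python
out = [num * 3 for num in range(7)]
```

Let's trace through this code step by step.

Initialize: out = [num * 3 for num in range(7)]

After execution: out = [0, 3, 6, 9, 12, 15, 18]
[0, 3, 6, 9, 12, 15, 18]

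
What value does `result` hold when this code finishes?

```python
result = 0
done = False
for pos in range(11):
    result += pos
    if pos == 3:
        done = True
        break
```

Let's trace through this code step by step.

Initialize: result = 0
Initialize: done = False
Entering loop: for pos in range(11):

After execution: result = 6
6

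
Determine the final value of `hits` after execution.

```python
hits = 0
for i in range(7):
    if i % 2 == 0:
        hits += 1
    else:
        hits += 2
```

Let's trace through this code step by step.

Initialize: hits = 0
Entering loop: for i in range(7):

After execution: hits = 10
10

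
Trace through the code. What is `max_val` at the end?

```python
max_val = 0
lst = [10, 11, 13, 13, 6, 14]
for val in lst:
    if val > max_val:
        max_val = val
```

Let's trace through this code step by step.

Initialize: max_val = 0
Initialize: lst = [10, 11, 13, 13, 6, 14]
Entering loop: for val in lst:

After execution: max_val = 14
14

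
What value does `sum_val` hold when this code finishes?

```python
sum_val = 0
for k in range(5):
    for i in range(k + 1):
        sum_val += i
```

Let's trace through this code step by step.

Initialize: sum_val = 0
Entering loop: for k in range(5):

After execution: sum_val = 20
20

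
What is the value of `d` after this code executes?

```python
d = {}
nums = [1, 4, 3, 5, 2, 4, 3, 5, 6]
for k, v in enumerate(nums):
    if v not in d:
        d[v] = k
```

Let's trace through this code step by step.

Initialize: d = {}
Initialize: nums = [1, 4, 3, 5, 2, 4, 3, 5, 6]
Entering loop: for k, v in enumerate(nums):

After execution: d = {1: 0, 4: 1, 3: 2, 5: 3, 2: 4, 6: 8}
{1: 0, 4: 1, 3: 2, 5: 3, 2: 4, 6: 8}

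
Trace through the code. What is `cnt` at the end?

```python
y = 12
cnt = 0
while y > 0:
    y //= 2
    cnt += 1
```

Let's trace through this code step by step.

Initialize: y = 12
Initialize: cnt = 0
Entering loop: while y > 0:

After execution: cnt = 4
4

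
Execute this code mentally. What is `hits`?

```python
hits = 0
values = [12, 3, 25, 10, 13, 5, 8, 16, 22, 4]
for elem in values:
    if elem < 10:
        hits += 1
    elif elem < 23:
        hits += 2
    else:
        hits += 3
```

Let's trace through this code step by step.

Initialize: hits = 0
Initialize: values = [12, 3, 25, 10, 13, 5, 8, 16, 22, 4]
Entering loop: for elem in values:

After execution: hits = 17
17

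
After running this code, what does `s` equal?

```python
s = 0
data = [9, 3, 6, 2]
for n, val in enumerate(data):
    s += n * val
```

Let's trace through this code step by step.

Initialize: s = 0
Initialize: data = [9, 3, 6, 2]
Entering loop: for n, val in enumerate(data):

After execution: s = 21
21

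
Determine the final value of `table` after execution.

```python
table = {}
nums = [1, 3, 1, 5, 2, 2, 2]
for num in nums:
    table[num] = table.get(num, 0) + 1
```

Let's trace through this code step by step.

Initialize: table = {}
Initialize: nums = [1, 3, 1, 5, 2, 2, 2]
Entering loop: for num in nums:

After execution: table = {1: 2, 3: 1, 5: 1, 2: 3}
{1: 2, 3: 1, 5: 1, 2: 3}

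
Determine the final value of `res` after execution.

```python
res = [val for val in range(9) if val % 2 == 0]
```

Let's trace through this code step by step.

Initialize: res = [val for val in range(9) if val % 2 == 0]

After execution: res = [0, 2, 4, 6, 8]
[0, 2, 4, 6, 8]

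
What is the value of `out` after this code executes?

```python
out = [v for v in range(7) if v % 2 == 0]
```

Let's trace through this code step by step.

Initialize: out = [v for v in range(7) if v % 2 == 0]

After execution: out = [0, 2, 4, 6]
[0, 2, 4, 6]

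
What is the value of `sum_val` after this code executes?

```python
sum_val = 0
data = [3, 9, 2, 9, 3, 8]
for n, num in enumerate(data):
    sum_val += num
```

Let's trace through this code step by step.

Initialize: sum_val = 0
Initialize: data = [3, 9, 2, 9, 3, 8]
Entering loop: for n, num in enumerate(data):

After execution: sum_val = 34
34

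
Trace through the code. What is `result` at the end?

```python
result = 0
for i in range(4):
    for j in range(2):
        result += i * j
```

Let's trace through this code step by step.

Initialize: result = 0
Entering loop: for i in range(4):

After execution: result = 6
6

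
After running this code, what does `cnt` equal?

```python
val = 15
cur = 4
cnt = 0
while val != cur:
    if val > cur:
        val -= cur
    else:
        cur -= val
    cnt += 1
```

Let's trace through this code step by step.

Initialize: val = 15
Initialize: cur = 4
Initialize: cnt = 0
Entering loop: while val != cur:

After execution: cnt = 6
6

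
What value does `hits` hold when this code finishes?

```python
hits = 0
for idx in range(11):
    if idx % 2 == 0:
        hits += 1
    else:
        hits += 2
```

Let's trace through this code step by step.

Initialize: hits = 0
Entering loop: for idx in range(11):

After execution: hits = 16
16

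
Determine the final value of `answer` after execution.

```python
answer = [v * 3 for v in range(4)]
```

Let's trace through this code step by step.

Initialize: answer = [v * 3 for v in range(4)]

After execution: answer = [0, 3, 6, 9]
[0, 3, 6, 9]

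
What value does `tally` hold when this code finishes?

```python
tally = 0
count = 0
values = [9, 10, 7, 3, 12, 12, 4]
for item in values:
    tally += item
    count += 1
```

Let's trace through this code step by step.

Initialize: tally = 0
Initialize: count = 0
Initialize: values = [9, 10, 7, 3, 12, 12, 4]
Entering loop: for item in values:

After execution: tally = 57
57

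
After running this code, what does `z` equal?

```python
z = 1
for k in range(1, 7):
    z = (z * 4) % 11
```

Let's trace through this code step by step.

Initialize: z = 1
Entering loop: for k in range(1, 7):

After execution: z = 4
4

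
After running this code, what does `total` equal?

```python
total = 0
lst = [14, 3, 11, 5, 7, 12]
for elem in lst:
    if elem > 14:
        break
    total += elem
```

Let's trace through this code step by step.

Initialize: total = 0
Initialize: lst = [14, 3, 11, 5, 7, 12]
Entering loop: for elem in lst:

After execution: total = 52
52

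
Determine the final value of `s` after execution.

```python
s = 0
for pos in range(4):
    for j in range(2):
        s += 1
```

Let's trace through this code step by step.

Initialize: s = 0
Entering loop: for pos in range(4):

After execution: s = 8
8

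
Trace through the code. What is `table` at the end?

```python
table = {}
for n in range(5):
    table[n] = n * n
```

Let's trace through this code step by step.

Initialize: table = {}
Entering loop: for n in range(5):

After execution: table = {0: 0, 1: 1, 2: 4, 3: 9, 4: 16}
{0: 0, 1: 1, 2: 4, 3: 9, 4: 16}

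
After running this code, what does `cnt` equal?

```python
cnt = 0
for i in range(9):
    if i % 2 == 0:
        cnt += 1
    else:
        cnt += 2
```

Let's trace through this code step by step.

Initialize: cnt = 0
Entering loop: for i in range(9):

After execution: cnt = 13
13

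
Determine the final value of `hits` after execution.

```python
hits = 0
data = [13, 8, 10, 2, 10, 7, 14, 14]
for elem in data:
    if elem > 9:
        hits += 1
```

Let's trace through this code step by step.

Initialize: hits = 0
Initialize: data = [13, 8, 10, 2, 10, 7, 14, 14]
Entering loop: for elem in data:

After execution: hits = 5
5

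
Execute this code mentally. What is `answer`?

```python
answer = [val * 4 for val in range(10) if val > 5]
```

Let's trace through this code step by step.

Initialize: answer = [val * 4 for val in range(10) if val > 5]

After execution: answer = [24, 28, 32, 36]
[24, 28, 32, 36]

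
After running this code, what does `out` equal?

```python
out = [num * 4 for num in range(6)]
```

Let's trace through this code step by step.

Initialize: out = [num * 4 for num in range(6)]

After execution: out = [0, 4, 8, 12, 16, 20]
[0, 4, 8, 12, 16, 20]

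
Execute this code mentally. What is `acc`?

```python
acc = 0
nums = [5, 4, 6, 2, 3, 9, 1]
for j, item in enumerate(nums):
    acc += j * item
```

Let's trace through this code step by step.

Initialize: acc = 0
Initialize: nums = [5, 4, 6, 2, 3, 9, 1]
Entering loop: for j, item in enumerate(nums):

After execution: acc = 85
85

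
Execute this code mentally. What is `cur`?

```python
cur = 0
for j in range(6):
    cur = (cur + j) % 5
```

Let's trace through this code step by step.

Initialize: cur = 0
Entering loop: for j in range(6):

After execution: cur = 0
0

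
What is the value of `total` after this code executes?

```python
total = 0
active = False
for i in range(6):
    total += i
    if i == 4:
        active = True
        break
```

Let's trace through this code step by step.

Initialize: total = 0
Initialize: active = False
Entering loop: for i in range(6):

After execution: total = 10
10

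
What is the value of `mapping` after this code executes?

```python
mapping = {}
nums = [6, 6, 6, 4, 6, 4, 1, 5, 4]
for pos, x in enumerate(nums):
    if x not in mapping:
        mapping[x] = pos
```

Let's trace through this code step by step.

Initialize: mapping = {}
Initialize: nums = [6, 6, 6, 4, 6, 4, 1, 5, 4]
Entering loop: for pos, x in enumerate(nums):

After execution: mapping = {6: 0, 4: 3, 1: 6, 5: 7}
{6: 0, 4: 3, 1: 6, 5: 7}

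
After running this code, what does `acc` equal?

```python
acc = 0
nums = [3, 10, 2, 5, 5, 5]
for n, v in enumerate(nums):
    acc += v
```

Let's trace through this code step by step.

Initialize: acc = 0
Initialize: nums = [3, 10, 2, 5, 5, 5]
Entering loop: for n, v in enumerate(nums):

After execution: acc = 30
30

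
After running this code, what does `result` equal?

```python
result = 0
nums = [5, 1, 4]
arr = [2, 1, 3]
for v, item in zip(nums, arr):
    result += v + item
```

Let's trace through this code step by step.

Initialize: result = 0
Initialize: nums = [5, 1, 4]
Initialize: arr = [2, 1, 3]
Entering loop: for v, item in zip(nums, arr):

After execution: result = 16
16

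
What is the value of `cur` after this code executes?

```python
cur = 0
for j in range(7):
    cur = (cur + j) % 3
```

Let's trace through this code step by step.

Initialize: cur = 0
Entering loop: for j in range(7):

After execution: cur = 0
0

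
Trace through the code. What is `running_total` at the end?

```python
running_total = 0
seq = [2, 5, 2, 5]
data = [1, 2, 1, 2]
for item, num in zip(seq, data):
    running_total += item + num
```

Let's trace through this code step by step.

Initialize: running_total = 0
Initialize: seq = [2, 5, 2, 5]
Initialize: data = [1, 2, 1, 2]
Entering loop: for item, num in zip(seq, data):

After execution: running_total = 20
20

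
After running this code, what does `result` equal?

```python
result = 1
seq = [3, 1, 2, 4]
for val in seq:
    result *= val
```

Let's trace through this code step by step.

Initialize: result = 1
Initialize: seq = [3, 1, 2, 4]
Entering loop: for val in seq:

After execution: result = 24
24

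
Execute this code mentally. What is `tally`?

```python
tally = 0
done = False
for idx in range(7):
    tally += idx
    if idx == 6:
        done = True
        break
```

Let's trace through this code step by step.

Initialize: tally = 0
Initialize: done = False
Entering loop: for idx in range(7):

After execution: tally = 21
21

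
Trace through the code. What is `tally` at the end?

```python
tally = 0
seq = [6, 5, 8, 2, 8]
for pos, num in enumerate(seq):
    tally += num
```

Let's trace through this code step by step.

Initialize: tally = 0
Initialize: seq = [6, 5, 8, 2, 8]
Entering loop: for pos, num in enumerate(seq):

After execution: tally = 29
29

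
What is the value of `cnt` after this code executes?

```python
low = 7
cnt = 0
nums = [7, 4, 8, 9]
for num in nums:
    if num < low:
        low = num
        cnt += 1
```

Let's trace through this code step by step.

Initialize: low = 7
Initialize: cnt = 0
Initialize: nums = [7, 4, 8, 9]
Entering loop: for num in nums:

After execution: cnt = 1
1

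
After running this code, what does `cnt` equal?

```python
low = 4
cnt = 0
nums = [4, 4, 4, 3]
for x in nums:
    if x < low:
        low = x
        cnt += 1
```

Let's trace through this code step by step.

Initialize: low = 4
Initialize: cnt = 0
Initialize: nums = [4, 4, 4, 3]
Entering loop: for x in nums:

After execution: cnt = 1
1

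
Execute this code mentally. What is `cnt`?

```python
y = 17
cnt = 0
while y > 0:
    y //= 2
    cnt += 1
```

Let's trace through this code step by step.

Initialize: y = 17
Initialize: cnt = 0
Entering loop: while y > 0:

After execution: cnt = 5
5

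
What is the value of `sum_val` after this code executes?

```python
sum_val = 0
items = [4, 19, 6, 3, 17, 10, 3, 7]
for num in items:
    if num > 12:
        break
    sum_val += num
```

Let's trace through this code step by step.

Initialize: sum_val = 0
Initialize: items = [4, 19, 6, 3, 17, 10, 3, 7]
Entering loop: for num in items:

After execution: sum_val = 4
4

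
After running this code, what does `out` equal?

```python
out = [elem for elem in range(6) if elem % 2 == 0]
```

Let's trace through this code step by step.

Initialize: out = [elem for elem in range(6) if elem % 2 == 0]

After execution: out = [0, 2, 4]
[0, 2, 4]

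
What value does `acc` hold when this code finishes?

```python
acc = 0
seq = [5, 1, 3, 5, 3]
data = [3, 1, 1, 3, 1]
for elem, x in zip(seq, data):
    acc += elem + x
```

Let's trace through this code step by step.

Initialize: acc = 0
Initialize: seq = [5, 1, 3, 5, 3]
Initialize: data = [3, 1, 1, 3, 1]
Entering loop: for elem, x in zip(seq, data):

After execution: acc = 26
26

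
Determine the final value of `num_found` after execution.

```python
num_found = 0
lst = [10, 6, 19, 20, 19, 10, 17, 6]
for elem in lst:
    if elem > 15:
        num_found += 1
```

Let's trace through this code step by step.

Initialize: num_found = 0
Initialize: lst = [10, 6, 19, 20, 19, 10, 17, 6]
Entering loop: for elem in lst:

After execution: num_found = 4
4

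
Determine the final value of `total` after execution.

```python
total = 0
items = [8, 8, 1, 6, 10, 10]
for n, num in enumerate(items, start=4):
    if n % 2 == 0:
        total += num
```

Let's trace through this code step by step.

Initialize: total = 0
Initialize: items = [8, 8, 1, 6, 10, 10]
Entering loop: for n, num in enumerate(items, start=4):

After execution: total = 19
19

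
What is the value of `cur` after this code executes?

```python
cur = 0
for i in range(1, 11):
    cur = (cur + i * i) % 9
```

Let's trace through this code step by step.

Initialize: cur = 0
Entering loop: for i in range(1, 11):

After execution: cur = 7
7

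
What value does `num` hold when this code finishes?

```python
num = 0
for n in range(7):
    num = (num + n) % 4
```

Let's trace through this code step by step.

Initialize: num = 0
Entering loop: for n in range(7):

After execution: num = 1
1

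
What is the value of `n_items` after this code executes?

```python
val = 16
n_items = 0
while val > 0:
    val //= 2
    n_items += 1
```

Let's trace through this code step by step.

Initialize: val = 16
Initialize: n_items = 0
Entering loop: while val > 0:

After execution: n_items = 5
5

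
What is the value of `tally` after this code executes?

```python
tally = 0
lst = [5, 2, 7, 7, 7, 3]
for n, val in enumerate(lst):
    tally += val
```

Let's trace through this code step by step.

Initialize: tally = 0
Initialize: lst = [5, 2, 7, 7, 7, 3]
Entering loop: for n, val in enumerate(lst):

After execution: tally = 31
31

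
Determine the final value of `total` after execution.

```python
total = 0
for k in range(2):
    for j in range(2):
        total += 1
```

Let's trace through this code step by step.

Initialize: total = 0
Entering loop: for k in range(2):

After execution: total = 4
4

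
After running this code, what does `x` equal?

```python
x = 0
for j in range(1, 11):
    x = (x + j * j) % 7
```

Let's trace through this code step by step.

Initialize: x = 0
Entering loop: for j in range(1, 11):

After execution: x = 0
0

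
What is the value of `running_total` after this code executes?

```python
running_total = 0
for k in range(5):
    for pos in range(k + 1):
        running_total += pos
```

Let's trace through this code step by step.

Initialize: running_total = 0
Entering loop: for k in range(5):

After execution: running_total = 20
20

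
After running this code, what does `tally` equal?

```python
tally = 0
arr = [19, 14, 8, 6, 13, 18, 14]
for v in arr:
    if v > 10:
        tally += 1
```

Let's trace through this code step by step.

Initialize: tally = 0
Initialize: arr = [19, 14, 8, 6, 13, 18, 14]
Entering loop: for v in arr:

After execution: tally = 5
5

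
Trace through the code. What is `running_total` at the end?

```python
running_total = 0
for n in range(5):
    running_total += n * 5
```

Let's trace through this code step by step.

Initialize: running_total = 0
Entering loop: for n in range(5):

After execution: running_total = 50
50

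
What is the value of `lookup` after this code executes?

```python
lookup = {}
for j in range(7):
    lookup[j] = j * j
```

Let's trace through this code step by step.

Initialize: lookup = {}
Entering loop: for j in range(7):

After execution: lookup = {0: 0, 1: 1, 2: 4, 3: 9, 4: 16, 5: 25, 6: 36}
{0: 0, 1: 1, 2: 4, 3: 9, 4: 16, 5: 25, 6: 36}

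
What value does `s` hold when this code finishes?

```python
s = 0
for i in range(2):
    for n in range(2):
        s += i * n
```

Let's trace through this code step by step.

Initialize: s = 0
Entering loop: for i in range(2):

After execution: s = 1
1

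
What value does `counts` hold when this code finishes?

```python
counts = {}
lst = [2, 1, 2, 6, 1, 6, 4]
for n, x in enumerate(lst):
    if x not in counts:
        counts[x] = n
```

Let's trace through this code step by step.

Initialize: counts = {}
Initialize: lst = [2, 1, 2, 6, 1, 6, 4]
Entering loop: for n, x in enumerate(lst):

After execution: counts = {2: 0, 1: 1, 6: 3, 4: 6}
{2: 0, 1: 1, 6: 3, 4: 6}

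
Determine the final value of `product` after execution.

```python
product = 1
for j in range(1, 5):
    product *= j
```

Let's trace through this code step by step.

Initialize: product = 1
Entering loop: for j in range(1, 5):

After execution: product = 24
24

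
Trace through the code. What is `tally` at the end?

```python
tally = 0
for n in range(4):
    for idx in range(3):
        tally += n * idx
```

Let's trace through this code step by step.

Initialize: tally = 0
Entering loop: for n in range(4):

After execution: tally = 18
18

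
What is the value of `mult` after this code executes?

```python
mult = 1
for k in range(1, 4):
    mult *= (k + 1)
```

Let's trace through this code step by step.

Initialize: mult = 1
Entering loop: for k in range(1, 4):

After execution: mult = 24
24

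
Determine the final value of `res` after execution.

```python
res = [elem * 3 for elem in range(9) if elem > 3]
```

Let's trace through this code step by step.

Initialize: res = [elem * 3 for elem in range(9) if elem > 3]

After execution: res = [12, 15, 18, 21, 24]
[12, 15, 18, 21, 24]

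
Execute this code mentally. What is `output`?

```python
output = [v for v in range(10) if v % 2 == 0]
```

Let's trace through this code step by step.

Initialize: output = [v for v in range(10) if v % 2 == 0]

After execution: output = [0, 2, 4, 6, 8]
[0, 2, 4, 6, 8]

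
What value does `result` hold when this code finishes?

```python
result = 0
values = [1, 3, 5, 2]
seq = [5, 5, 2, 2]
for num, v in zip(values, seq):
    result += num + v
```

Let's trace through this code step by step.

Initialize: result = 0
Initialize: values = [1, 3, 5, 2]
Initialize: seq = [5, 5, 2, 2]
Entering loop: for num, v in zip(values, seq):

After execution: result = 25
25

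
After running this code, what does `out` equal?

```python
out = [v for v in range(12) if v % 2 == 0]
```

Let's trace through this code step by step.

Initialize: out = [v for v in range(12) if v % 2 == 0]

After execution: out = [0, 2, 4, 6, 8, 10]
[0, 2, 4, 6, 8, 10]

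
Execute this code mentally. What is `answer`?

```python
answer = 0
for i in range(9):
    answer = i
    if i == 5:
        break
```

Let's trace through this code step by step.

Initialize: answer = 0
Entering loop: for i in range(9):

After execution: answer = 5
5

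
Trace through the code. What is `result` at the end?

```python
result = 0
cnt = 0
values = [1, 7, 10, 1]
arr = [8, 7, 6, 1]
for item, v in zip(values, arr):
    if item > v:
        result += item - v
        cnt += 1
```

Let's trace through this code step by step.

Initialize: result = 0
Initialize: cnt = 0
Initialize: values = [1, 7, 10, 1]
Initialize: arr = [8, 7, 6, 1]
Entering loop: for item, v in zip(values, arr):

After execution: result = 4
4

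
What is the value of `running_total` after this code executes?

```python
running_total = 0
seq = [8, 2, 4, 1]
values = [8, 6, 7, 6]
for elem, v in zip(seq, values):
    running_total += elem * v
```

Let's trace through this code step by step.

Initialize: running_total = 0
Initialize: seq = [8, 2, 4, 1]
Initialize: values = [8, 6, 7, 6]
Entering loop: for elem, v in zip(seq, values):

After execution: running_total = 110
110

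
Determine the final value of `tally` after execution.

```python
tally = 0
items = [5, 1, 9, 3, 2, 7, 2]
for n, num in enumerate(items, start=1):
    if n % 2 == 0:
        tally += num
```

Let's trace through this code step by step.

Initialize: tally = 0
Initialize: items = [5, 1, 9, 3, 2, 7, 2]
Entering loop: for n, num in enumerate(items, start=1):

After execution: tally = 11
11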